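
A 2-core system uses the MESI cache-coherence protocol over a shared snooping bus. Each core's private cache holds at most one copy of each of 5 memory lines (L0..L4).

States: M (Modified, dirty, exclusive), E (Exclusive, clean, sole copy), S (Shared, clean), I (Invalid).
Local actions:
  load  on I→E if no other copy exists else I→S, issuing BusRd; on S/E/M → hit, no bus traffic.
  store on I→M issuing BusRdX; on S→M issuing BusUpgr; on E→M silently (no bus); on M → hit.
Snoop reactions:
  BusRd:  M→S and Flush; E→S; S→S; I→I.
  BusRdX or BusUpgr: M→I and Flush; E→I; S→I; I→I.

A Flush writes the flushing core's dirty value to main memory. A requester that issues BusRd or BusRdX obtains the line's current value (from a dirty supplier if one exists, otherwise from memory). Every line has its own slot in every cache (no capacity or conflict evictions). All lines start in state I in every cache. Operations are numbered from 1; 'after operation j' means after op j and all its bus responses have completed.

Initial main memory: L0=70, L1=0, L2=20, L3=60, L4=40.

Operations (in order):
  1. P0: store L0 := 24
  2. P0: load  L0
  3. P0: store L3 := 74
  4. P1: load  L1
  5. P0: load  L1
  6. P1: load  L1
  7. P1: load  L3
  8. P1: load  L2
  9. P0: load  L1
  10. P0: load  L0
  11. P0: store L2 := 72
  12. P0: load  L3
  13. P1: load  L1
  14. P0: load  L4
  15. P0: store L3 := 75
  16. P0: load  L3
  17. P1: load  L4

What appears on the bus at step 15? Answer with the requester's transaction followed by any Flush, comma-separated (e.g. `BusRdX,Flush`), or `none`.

bus = BusUpgr

step 1: P0: store L0 := 24  ⟶  MI  (L0)  txn=BusRdX  M[L0]=70
step 2: P0: load  L0  ⟶  MI  (L0)  txn=∅  M[L0]=70
step 3: P0: store L3 := 74  ⟶  MI  (L3)  txn=BusRdX  M[L3]=60
step 4: P1: load  L1  ⟶  IE  (L1)  txn=BusRd  M[L1]=0
step 5: P0: load  L1  ⟶  SS  (L1)  txn=BusRd  M[L1]=0
step 6: P1: load  L1  ⟶  SS  (L1)  txn=∅  M[L1]=0
step 7: P1: load  L3  ⟶  SS  (L3)  txn=BusRd+Flush  M[L3]=74
step 8: P1: load  L2  ⟶  IE  (L2)  txn=BusRd  M[L2]=20
step 9: P0: load  L1  ⟶  SS  (L1)  txn=∅  M[L1]=0
step 10: P0: load  L0  ⟶  MI  (L0)  txn=∅  M[L0]=70
step 11: P0: store L2 := 72  ⟶  MI  (L2)  txn=BusRdX  M[L2]=20
step 12: P0: load  L3  ⟶  SS  (L3)  txn=∅  M[L3]=74
step 13: P1: load  L1  ⟶  SS  (L1)  txn=∅  M[L1]=0
step 14: P0: load  L4  ⟶  EI  (L4)  txn=BusRd  M[L4]=40
step 15: P0: store L3 := 75  ⟶  MI  (L3)  txn=BusUpgr  M[L3]=74
step 16: P0: load  L3  ⟶  MI  (L3)  txn=∅  M[L3]=74
step 17: P1: load  L4  ⟶  SS  (L4)  txn=BusRd  M[L4]=40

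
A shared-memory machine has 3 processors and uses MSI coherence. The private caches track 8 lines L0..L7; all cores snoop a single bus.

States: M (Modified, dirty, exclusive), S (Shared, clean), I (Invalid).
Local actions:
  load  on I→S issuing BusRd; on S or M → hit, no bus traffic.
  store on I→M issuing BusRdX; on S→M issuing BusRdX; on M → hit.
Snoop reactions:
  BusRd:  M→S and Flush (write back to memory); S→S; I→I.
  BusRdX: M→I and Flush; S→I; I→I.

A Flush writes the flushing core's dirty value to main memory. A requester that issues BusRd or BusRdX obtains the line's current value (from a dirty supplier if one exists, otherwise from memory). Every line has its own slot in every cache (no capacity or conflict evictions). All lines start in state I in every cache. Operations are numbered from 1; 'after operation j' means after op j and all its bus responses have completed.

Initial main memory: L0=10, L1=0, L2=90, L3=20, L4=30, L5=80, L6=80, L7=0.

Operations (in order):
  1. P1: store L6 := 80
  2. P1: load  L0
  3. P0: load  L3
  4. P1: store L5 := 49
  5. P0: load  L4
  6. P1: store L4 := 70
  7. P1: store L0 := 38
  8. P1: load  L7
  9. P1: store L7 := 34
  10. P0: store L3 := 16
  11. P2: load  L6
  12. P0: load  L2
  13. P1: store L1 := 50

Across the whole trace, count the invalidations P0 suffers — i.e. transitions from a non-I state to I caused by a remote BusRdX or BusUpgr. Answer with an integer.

invalidations = 1

step 1: P1: store L6 := 80  ⟶  IMI  (L6)  txn=BusRdX  M[L6]=80
step 2: P1: load  L0  ⟶  ISI  (L0)  txn=BusRd  M[L0]=10
step 3: P0: load  L3  ⟶  SII  (L3)  txn=BusRd  M[L3]=20
step 4: P1: store L5 := 49  ⟶  IMI  (L5)  txn=BusRdX  M[L5]=80
step 5: P0: load  L4  ⟶  SII  (L4)  txn=BusRd  M[L4]=30
step 6: P1: store L4 := 70  ⟶  IMI  (L4)  txn=BusRdX  M[L4]=30
step 7: P1: store L0 := 38  ⟶  IMI  (L0)  txn=BusRdX  M[L0]=10
step 8: P1: load  L7  ⟶  ISI  (L7)  txn=BusRd  M[L7]=0
step 9: P1: store L7 := 34  ⟶  IMI  (L7)  txn=BusRdX  M[L7]=0
step 10: P0: store L3 := 16  ⟶  MII  (L3)  txn=BusRdX  M[L3]=20
step 11: P2: load  L6  ⟶  ISS  (L6)  txn=BusRd+Flush  M[L6]=80
step 12: P0: load  L2  ⟶  SII  (L2)  txn=BusRd  M[L2]=90
step 13: P1: store L1 := 50  ⟶  IMI  (L1)  txn=BusRdX  M[L1]=0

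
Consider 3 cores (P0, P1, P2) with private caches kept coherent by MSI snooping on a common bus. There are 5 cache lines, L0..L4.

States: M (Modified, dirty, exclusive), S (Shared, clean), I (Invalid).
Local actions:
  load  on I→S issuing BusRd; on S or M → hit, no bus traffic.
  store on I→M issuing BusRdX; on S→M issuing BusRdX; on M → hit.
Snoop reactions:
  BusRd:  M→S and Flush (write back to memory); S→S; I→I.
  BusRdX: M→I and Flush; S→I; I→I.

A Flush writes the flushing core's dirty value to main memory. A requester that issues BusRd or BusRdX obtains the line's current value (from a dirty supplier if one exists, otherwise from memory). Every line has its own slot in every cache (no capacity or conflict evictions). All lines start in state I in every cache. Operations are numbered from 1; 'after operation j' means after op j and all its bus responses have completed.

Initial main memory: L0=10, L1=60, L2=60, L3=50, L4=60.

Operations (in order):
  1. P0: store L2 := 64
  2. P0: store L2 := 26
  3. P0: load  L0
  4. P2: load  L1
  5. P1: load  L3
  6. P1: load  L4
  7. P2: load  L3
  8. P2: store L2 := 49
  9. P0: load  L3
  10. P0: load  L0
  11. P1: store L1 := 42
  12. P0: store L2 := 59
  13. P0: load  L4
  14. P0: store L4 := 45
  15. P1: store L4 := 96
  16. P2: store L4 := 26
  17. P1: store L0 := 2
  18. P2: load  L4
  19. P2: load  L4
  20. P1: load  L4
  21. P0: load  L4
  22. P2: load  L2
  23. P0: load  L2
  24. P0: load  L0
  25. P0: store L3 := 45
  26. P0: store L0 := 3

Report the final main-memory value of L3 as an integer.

[1] P0: store L2 := 64 | P0:M(64), P1:I, P2:I | bus: BusRdX
[2] P0: store L2 := 26 | P0:M(26), P1:I, P2:I | bus: none
[3] P0: load  L0 | P0:S(10), P1:I, P2:I | bus: BusRd
[4] P2: load  L1 | P0:I, P1:I, P2:S(60) | bus: BusRd
[5] P1: load  L3 | P0:I, P1:S(50), P2:I | bus: BusRd
[6] P1: load  L4 | P0:I, P1:S(60), P2:I | bus: BusRd
[7] P2: load  L3 | P0:I, P1:S(50), P2:S(50) | bus: BusRd
[8] P2: store L2 := 49 | P0:I, P1:I, P2:M(49) | bus: BusRdX,Flush
[9] P0: load  L3 | P0:S(50), P1:S(50), P2:S(50) | bus: BusRd
[10] P0: load  L0 | P0:S(10), P1:I, P2:I | bus: none
[11] P1: store L1 := 42 | P0:I, P1:M(42), P2:I | bus: BusRdX
[12] P0: store L2 := 59 | P0:M(59), P1:I, P2:I | bus: BusRdX,Flush
[13] P0: load  L4 | P0:S(60), P1:S(60), P2:I | bus: BusRd
[14] P0: store L4 := 45 | P0:M(45), P1:I, P2:I | bus: BusRdX
[15] P1: store L4 := 96 | P0:I, P1:M(96), P2:I | bus: BusRdX,Flush
[16] P2: store L4 := 26 | P0:I, P1:I, P2:M(26) | bus: BusRdX,Flush
[17] P1: store L0 := 2 | P0:I, P1:M(2), P2:I | bus: BusRdX
[18] P2: load  L4 | P0:I, P1:I, P2:M(26) | bus: none
[19] P2: load  L4 | P0:I, P1:I, P2:M(26) | bus: none
[20] P1: load  L4 | P0:I, P1:S(26), P2:S(26) | bus: BusRd,Flush
[21] P0: load  L4 | P0:S(26), P1:S(26), P2:S(26) | bus: BusRd
[22] P2: load  L2 | P0:S(59), P1:I, P2:S(59) | bus: BusRd,Flush
[23] P0: load  L2 | P0:S(59), P1:I, P2:S(59) | bus: none
[24] P0: load  L0 | P0:S(2), P1:S(2), P2:I | bus: BusRd,Flush
[25] P0: store L3 := 45 | P0:M(45), P1:I, P2:I | bus: BusRdX
[26] P0: store L0 := 3 | P0:M(3), P1:I, P2:I | bus: BusRdX

memory[L3] = 50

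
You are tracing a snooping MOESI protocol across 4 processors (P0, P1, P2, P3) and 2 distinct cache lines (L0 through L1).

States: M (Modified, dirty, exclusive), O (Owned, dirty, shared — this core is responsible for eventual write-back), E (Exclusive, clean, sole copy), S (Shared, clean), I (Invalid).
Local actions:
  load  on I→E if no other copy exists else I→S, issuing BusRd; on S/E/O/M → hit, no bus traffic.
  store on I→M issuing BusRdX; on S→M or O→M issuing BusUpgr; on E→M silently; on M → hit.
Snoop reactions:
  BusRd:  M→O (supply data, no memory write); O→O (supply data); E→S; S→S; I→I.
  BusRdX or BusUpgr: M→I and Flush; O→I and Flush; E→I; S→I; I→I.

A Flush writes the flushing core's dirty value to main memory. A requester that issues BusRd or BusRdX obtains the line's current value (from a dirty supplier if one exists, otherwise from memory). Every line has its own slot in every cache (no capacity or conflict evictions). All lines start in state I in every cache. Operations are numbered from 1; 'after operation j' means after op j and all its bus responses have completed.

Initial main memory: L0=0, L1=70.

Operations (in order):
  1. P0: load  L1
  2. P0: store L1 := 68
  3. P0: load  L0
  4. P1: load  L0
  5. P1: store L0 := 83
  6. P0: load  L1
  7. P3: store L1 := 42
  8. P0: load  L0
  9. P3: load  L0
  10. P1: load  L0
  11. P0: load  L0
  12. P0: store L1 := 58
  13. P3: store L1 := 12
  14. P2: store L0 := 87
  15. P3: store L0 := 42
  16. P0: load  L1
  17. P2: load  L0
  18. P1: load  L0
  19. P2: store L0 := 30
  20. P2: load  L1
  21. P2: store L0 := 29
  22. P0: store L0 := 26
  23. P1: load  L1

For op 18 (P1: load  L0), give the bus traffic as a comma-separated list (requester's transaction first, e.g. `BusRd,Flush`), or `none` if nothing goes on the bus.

bus = BusRd

[1] P0: load  L1 | P0:E(70), P1:I, P2:I, P3:I | bus: BusRd
[2] P0: store L1 := 68 | P0:M(68), P1:I, P2:I, P3:I | bus: none
[3] P0: load  L0 | P0:E(0), P1:I, P2:I, P3:I | bus: BusRd
[4] P1: load  L0 | P0:S(0), P1:S(0), P2:I, P3:I | bus: BusRd
[5] P1: store L0 := 83 | P0:I, P1:M(83), P2:I, P3:I | bus: BusUpgr
[6] P0: load  L1 | P0:M(68), P1:I, P2:I, P3:I | bus: none
[7] P3: store L1 := 42 | P0:I, P1:I, P2:I, P3:M(42) | bus: BusRdX,Flush
[8] P0: load  L0 | P0:S(83), P1:O(83), P2:I, P3:I | bus: BusRd
[9] P3: load  L0 | P0:S(83), P1:O(83), P2:I, P3:S(83) | bus: BusRd
[10] P1: load  L0 | P0:S(83), P1:O(83), P2:I, P3:S(83) | bus: none
[11] P0: load  L0 | P0:S(83), P1:O(83), P2:I, P3:S(83) | bus: none
[12] P0: store L1 := 58 | P0:M(58), P1:I, P2:I, P3:I | bus: BusRdX,Flush
[13] P3: store L1 := 12 | P0:I, P1:I, P2:I, P3:M(12) | bus: BusRdX,Flush
[14] P2: store L0 := 87 | P0:I, P1:I, P2:M(87), P3:I | bus: BusRdX,Flush
[15] P3: store L0 := 42 | P0:I, P1:I, P2:I, P3:M(42) | bus: BusRdX,Flush
[16] P0: load  L1 | P0:S(12), P1:I, P2:I, P3:O(12) | bus: BusRd
[17] P2: load  L0 | P0:I, P1:I, P2:S(42), P3:O(42) | bus: BusRd
[18] P1: load  L0 | P0:I, P1:S(42), P2:S(42), P3:O(42) | bus: BusRd
[19] P2: store L0 := 30 | P0:I, P1:I, P2:M(30), P3:I | bus: BusUpgr,Flush
[20] P2: load  L1 | P0:S(12), P1:I, P2:S(12), P3:O(12) | bus: BusRd
[21] P2: store L0 := 29 | P0:I, P1:I, P2:M(29), P3:I | bus: none
[22] P0: store L0 := 26 | P0:M(26), P1:I, P2:I, P3:I | bus: BusRdX,Flush
[23] P1: load  L1 | P0:S(12), P1:S(12), P2:S(12), P3:O(12) | bus: BusRd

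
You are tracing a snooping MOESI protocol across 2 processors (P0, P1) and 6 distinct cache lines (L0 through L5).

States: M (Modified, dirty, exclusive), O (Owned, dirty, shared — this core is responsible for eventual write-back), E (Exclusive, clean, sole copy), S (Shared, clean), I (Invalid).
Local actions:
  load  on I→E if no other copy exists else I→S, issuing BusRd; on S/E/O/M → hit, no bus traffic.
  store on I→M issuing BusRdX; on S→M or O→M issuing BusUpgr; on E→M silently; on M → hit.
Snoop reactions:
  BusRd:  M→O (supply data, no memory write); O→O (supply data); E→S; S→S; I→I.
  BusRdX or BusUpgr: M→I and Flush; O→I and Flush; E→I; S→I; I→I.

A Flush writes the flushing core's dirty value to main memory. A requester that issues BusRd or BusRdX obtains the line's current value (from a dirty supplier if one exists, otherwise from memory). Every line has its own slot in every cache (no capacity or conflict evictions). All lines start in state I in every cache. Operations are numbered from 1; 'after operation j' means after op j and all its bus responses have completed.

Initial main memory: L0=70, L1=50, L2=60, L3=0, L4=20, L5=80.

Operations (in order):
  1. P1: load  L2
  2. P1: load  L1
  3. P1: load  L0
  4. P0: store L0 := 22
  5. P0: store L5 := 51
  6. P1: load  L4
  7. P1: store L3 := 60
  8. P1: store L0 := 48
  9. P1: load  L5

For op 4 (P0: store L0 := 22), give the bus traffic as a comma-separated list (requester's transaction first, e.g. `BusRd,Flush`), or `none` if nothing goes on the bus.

bus = BusRdX

  op1 P1: load  L2 → I/E on L2; bus BusRd; mem=60
  op2 P1: load  L1 → I/E on L1; bus BusRd; mem=50
  op3 P1: load  L0 → I/E on L0; bus BusRd; mem=70
  op4 P0: store L0 := 22 → M/I on L0; bus BusRdX; mem=70
  op5 P0: store L5 := 51 → M/I on L5; bus BusRdX; mem=80
  op6 P1: load  L4 → I/E on L4; bus BusRd; mem=20
  op7 P1: store L3 := 60 → I/M on L3; bus BusRdX; mem=0
  op8 P1: store L0 := 48 → I/M on L0; bus BusRdX Flush; mem=22
  op9 P1: load  L5 → O/S on L5; bus BusRd; mem=80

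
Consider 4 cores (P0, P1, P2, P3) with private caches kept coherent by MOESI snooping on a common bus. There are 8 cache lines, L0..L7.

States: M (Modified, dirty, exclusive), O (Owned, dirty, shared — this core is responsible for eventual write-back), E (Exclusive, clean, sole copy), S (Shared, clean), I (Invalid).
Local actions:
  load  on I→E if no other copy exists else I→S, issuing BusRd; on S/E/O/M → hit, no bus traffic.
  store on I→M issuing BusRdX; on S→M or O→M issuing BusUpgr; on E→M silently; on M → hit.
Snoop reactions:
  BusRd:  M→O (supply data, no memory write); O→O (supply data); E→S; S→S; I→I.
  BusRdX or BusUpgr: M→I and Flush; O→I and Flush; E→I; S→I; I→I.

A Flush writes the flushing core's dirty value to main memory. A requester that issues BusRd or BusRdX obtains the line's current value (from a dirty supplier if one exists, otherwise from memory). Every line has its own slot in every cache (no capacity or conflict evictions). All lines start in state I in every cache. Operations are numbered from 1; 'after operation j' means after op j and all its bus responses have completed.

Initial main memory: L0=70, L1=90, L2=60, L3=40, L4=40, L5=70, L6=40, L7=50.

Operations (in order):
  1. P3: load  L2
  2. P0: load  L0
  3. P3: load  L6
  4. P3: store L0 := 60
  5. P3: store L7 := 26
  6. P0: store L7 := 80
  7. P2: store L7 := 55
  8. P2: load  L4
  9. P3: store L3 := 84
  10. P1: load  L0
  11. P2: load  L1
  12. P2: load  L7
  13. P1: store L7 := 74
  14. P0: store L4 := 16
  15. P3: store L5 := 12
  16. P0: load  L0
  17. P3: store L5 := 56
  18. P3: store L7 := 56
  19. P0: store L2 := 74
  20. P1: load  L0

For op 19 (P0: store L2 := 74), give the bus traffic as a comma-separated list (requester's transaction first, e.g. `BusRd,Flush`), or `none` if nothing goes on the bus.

bus = BusRdX

1. P3: load  L2  bus=[BusRd]  L2: P0=I P1=I P2=I P3=E  mem[L2]=60
2. P0: load  L0  bus=[BusRd]  L0: P0=E P1=I P2=I P3=I  mem[L0]=70
3. P3: load  L6  bus=[BusRd]  L6: P0=I P1=I P2=I P3=E  mem[L6]=40
4. P3: store L0 := 60  bus=[BusRdX]  L0: P0=I P1=I P2=I P3=M  mem[L0]=70
5. P3: store L7 := 26  bus=[BusRdX]  L7: P0=I P1=I P2=I P3=M  mem[L7]=50
6. P0: store L7 := 80  bus=[BusRdX,Flush]  L7: P0=M P1=I P2=I P3=I  mem[L7]=26
7. P2: store L7 := 55  bus=[BusRdX,Flush]  L7: P0=I P1=I P2=M P3=I  mem[L7]=80
8. P2: load  L4  bus=[BusRd]  L4: P0=I P1=I P2=E P3=I  mem[L4]=40
9. P3: store L3 := 84  bus=[BusRdX]  L3: P0=I P1=I P2=I P3=M  mem[L3]=40
10. P1: load  L0  bus=[BusRd]  L0: P0=I P1=S P2=I P3=O  mem[L0]=70
11. P2: load  L1  bus=[BusRd]  L1: P0=I P1=I P2=E P3=I  mem[L1]=90
12. P2: load  L7  bus=[-]  L7: P0=I P1=I P2=M P3=I  mem[L7]=80
13. P1: store L7 := 74  bus=[BusRdX,Flush]  L7: P0=I P1=M P2=I P3=I  mem[L7]=55
14. P0: store L4 := 16  bus=[BusRdX]  L4: P0=M P1=I P2=I P3=I  mem[L4]=40
15. P3: store L5 := 12  bus=[BusRdX]  L5: P0=I P1=I P2=I P3=M  mem[L5]=70
16. P0: load  L0  bus=[BusRd]  L0: P0=S P1=S P2=I P3=O  mem[L0]=70
17. P3: store L5 := 56  bus=[-]  L5: P0=I P1=I P2=I P3=M  mem[L5]=70
18. P3: store L7 := 56  bus=[BusRdX,Flush]  L7: P0=I P1=I P2=I P3=M  mem[L7]=74
19. P0: store L2 := 74  bus=[BusRdX]  L2: P0=M P1=I P2=I P3=I  mem[L2]=60
20. P1: load  L0  bus=[-]  L0: P0=S P1=S P2=I P3=O  mem[L0]=70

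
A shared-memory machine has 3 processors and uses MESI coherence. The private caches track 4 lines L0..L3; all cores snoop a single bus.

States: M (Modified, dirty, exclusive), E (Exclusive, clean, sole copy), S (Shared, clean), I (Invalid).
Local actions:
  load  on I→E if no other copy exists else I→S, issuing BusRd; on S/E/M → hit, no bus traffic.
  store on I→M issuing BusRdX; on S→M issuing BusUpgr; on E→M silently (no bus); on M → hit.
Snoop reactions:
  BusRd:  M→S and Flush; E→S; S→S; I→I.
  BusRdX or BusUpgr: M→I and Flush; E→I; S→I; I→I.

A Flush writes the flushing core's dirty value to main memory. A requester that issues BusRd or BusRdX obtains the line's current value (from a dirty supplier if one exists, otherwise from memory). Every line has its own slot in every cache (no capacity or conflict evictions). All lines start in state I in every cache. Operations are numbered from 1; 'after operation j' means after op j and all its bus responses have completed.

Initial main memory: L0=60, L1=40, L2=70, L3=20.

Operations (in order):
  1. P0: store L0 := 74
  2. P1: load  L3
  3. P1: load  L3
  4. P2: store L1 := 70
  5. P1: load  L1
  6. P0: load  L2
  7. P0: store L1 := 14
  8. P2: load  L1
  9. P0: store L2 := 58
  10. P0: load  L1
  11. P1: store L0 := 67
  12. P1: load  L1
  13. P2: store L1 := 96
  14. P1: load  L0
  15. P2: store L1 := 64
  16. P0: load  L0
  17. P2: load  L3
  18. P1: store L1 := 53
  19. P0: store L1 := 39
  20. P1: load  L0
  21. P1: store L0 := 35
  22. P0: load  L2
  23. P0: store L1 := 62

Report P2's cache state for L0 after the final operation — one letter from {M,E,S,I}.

state = I

step 1: P0: store L0 := 74  ⟶  MII  (L0)  txn=BusRdX  M[L0]=60
step 2: P1: load  L3  ⟶  IEI  (L3)  txn=BusRd  M[L3]=20
step 3: P1: load  L3  ⟶  IEI  (L3)  txn=∅  M[L3]=20
step 4: P2: store L1 := 70  ⟶  IIM  (L1)  txn=BusRdX  M[L1]=40
step 5: P1: load  L1  ⟶  ISS  (L1)  txn=BusRd+Flush  M[L1]=70
step 6: P0: load  L2  ⟶  EII  (L2)  txn=BusRd  M[L2]=70
step 7: P0: store L1 := 14  ⟶  MII  (L1)  txn=BusRdX  M[L1]=70
step 8: P2: load  L1  ⟶  SIS  (L1)  txn=BusRd+Flush  M[L1]=14
step 9: P0: store L2 := 58  ⟶  MII  (L2)  txn=∅  M[L2]=70
step 10: P0: load  L1  ⟶  SIS  (L1)  txn=∅  M[L1]=14
step 11: P1: store L0 := 67  ⟶  IMI  (L0)  txn=BusRdX+Flush  M[L0]=74
step 12: P1: load  L1  ⟶  SSS  (L1)  txn=BusRd  M[L1]=14
step 13: P2: store L1 := 96  ⟶  IIM  (L1)  txn=BusUpgr  M[L1]=14
step 14: P1: load  L0  ⟶  IMI  (L0)  txn=∅  M[L0]=74
step 15: P2: store L1 := 64  ⟶  IIM  (L1)  txn=∅  M[L1]=14
step 16: P0: load  L0  ⟶  SSI  (L0)  txn=BusRd+Flush  M[L0]=67
step 17: P2: load  L3  ⟶  ISS  (L3)  txn=BusRd  M[L3]=20
step 18: P1: store L1 := 53  ⟶  IMI  (L1)  txn=BusRdX+Flush  M[L1]=64
step 19: P0: store L1 := 39  ⟶  MII  (L1)  txn=BusRdX+Flush  M[L1]=53
step 20: P1: load  L0  ⟶  SSI  (L0)  txn=∅  M[L0]=67
step 21: P1: store L0 := 35  ⟶  IMI  (L0)  txn=BusUpgr  M[L0]=67
step 22: P0: load  L2  ⟶  MII  (L2)  txn=∅  M[L2]=70
step 23: P0: store L1 := 62  ⟶  MII  (L1)  txn=∅  M[L1]=53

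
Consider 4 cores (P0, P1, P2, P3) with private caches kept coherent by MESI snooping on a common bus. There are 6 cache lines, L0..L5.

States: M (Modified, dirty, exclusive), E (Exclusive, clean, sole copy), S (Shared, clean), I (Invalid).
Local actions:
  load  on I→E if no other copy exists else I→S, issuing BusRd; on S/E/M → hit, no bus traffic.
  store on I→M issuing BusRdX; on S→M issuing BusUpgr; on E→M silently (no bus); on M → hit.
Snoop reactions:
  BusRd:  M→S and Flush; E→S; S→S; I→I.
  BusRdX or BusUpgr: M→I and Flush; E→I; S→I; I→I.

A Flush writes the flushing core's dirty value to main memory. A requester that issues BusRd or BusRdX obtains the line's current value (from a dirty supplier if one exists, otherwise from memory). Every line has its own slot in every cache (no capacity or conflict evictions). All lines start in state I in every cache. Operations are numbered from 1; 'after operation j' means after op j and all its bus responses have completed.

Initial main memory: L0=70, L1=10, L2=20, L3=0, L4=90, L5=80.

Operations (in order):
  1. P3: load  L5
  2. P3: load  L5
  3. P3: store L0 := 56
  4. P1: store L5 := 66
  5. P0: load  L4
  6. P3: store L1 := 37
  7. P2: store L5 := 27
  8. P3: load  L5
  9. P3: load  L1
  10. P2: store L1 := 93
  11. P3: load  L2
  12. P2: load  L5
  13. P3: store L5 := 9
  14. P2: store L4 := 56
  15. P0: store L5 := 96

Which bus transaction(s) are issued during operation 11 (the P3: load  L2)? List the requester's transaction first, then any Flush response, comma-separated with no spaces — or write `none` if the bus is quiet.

1. P3: load  L5  bus=[BusRd]  L5: P0=I P1=I P2=I P3=E  mem[L5]=80
2. P3: load  L5  bus=[-]  L5: P0=I P1=I P2=I P3=E  mem[L5]=80
3. P3: store L0 := 56  bus=[BusRdX]  L0: P0=I P1=I P2=I P3=M  mem[L0]=70
4. P1: store L5 := 66  bus=[BusRdX]  L5: P0=I P1=M P2=I P3=I  mem[L5]=80
5. P0: load  L4  bus=[BusRd]  L4: P0=E P1=I P2=I P3=I  mem[L4]=90
6. P3: store L1 := 37  bus=[BusRdX]  L1: P0=I P1=I P2=I P3=M  mem[L1]=10
7. P2: store L5 := 27  bus=[BusRdX,Flush]  L5: P0=I P1=I P2=M P3=I  mem[L5]=66
8. P3: load  L5  bus=[BusRd,Flush]  L5: P0=I P1=I P2=S P3=S  mem[L5]=27
9. P3: load  L1  bus=[-]  L1: P0=I P1=I P2=I P3=M  mem[L1]=10
10. P2: store L1 := 93  bus=[BusRdX,Flush]  L1: P0=I P1=I P2=M P3=I  mem[L1]=37
11. P3: load  L2  bus=[BusRd]  L2: P0=I P1=I P2=I P3=E  mem[L2]=20
12. P2: load  L5  bus=[-]  L5: P0=I P1=I P2=S P3=S  mem[L5]=27
13. P3: store L5 := 9  bus=[BusUpgr]  L5: P0=I P1=I P2=I P3=M  mem[L5]=27
14. P2: store L4 := 56  bus=[BusRdX]  L4: P0=I P1=I P2=M P3=I  mem[L4]=90
15. P0: store L5 := 96  bus=[BusRdX,Flush]  L5: P0=M P1=I P2=I P3=I  mem[L5]=9

bus = BusRd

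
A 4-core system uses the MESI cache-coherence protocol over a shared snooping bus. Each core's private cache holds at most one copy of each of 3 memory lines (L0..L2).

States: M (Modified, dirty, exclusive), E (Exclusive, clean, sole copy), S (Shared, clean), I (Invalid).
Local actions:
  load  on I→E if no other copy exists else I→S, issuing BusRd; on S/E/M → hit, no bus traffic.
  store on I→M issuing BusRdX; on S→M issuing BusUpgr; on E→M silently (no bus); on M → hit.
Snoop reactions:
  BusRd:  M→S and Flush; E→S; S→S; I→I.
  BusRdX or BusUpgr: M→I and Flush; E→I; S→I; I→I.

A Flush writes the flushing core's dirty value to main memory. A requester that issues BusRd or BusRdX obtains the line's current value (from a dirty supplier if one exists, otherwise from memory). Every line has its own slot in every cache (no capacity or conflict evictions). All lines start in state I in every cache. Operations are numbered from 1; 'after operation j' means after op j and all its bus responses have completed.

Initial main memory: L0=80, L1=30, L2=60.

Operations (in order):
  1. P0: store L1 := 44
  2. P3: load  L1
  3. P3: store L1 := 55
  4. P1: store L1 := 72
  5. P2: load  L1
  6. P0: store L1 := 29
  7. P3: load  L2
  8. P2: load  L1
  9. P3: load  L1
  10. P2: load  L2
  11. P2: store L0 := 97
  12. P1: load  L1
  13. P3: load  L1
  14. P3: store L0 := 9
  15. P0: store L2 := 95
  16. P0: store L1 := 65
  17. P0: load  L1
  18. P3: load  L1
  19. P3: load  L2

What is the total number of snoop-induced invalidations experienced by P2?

step 1: P0: store L1 := 44  ⟶  MIII  (L1)  txn=BusRdX  M[L1]=30
step 2: P3: load  L1  ⟶  SIIS  (L1)  txn=BusRd+Flush  M[L1]=44
step 3: P3: store L1 := 55  ⟶  IIIM  (L1)  txn=BusUpgr  M[L1]=44
step 4: P1: store L1 := 72  ⟶  IMII  (L1)  txn=BusRdX+Flush  M[L1]=55
step 5: P2: load  L1  ⟶  ISSI  (L1)  txn=BusRd+Flush  M[L1]=72
step 6: P0: store L1 := 29  ⟶  MIII  (L1)  txn=BusRdX  M[L1]=72
step 7: P3: load  L2  ⟶  IIIE  (L2)  txn=BusRd  M[L2]=60
step 8: P2: load  L1  ⟶  SISI  (L1)  txn=BusRd+Flush  M[L1]=29
step 9: P3: load  L1  ⟶  SISS  (L1)  txn=BusRd  M[L1]=29
step 10: P2: load  L2  ⟶  IISS  (L2)  txn=BusRd  M[L2]=60
step 11: P2: store L0 := 97  ⟶  IIMI  (L0)  txn=BusRdX  M[L0]=80
step 12: P1: load  L1  ⟶  SSSS  (L1)  txn=BusRd  M[L1]=29
step 13: P3: load  L1  ⟶  SSSS  (L1)  txn=∅  M[L1]=29
step 14: P3: store L0 := 9  ⟶  IIIM  (L0)  txn=BusRdX+Flush  M[L0]=97
step 15: P0: store L2 := 95  ⟶  MIII  (L2)  txn=BusRdX  M[L2]=60
step 16: P0: store L1 := 65  ⟶  MIII  (L1)  txn=BusUpgr  M[L1]=29
step 17: P0: load  L1  ⟶  MIII  (L1)  txn=∅  M[L1]=29
step 18: P3: load  L1  ⟶  SIIS  (L1)  txn=BusRd+Flush  M[L1]=65
step 19: P3: load  L2  ⟶  SIIS  (L2)  txn=BusRd+Flush  M[L2]=95

invalidations = 4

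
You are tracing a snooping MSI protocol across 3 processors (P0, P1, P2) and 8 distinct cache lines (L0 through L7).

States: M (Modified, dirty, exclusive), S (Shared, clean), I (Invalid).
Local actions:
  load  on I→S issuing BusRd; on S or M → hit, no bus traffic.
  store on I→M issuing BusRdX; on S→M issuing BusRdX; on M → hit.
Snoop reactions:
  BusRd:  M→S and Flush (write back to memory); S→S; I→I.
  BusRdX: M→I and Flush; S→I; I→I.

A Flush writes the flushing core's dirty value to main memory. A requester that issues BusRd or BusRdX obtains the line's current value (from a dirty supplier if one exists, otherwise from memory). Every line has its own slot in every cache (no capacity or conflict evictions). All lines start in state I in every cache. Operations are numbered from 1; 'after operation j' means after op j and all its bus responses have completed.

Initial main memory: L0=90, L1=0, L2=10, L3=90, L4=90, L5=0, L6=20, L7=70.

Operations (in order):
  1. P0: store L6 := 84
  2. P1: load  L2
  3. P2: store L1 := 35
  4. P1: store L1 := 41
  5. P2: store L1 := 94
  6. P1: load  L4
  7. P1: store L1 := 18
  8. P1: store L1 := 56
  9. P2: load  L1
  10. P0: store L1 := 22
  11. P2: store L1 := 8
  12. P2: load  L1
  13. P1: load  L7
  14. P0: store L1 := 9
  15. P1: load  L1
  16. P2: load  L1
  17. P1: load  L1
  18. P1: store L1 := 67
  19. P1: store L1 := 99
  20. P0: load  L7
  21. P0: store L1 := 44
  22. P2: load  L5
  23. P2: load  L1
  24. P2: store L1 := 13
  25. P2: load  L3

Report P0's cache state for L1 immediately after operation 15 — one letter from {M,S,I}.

state = S

1. P0: store L6 := 84  bus=[BusRdX]  L6: P0=M P1=I P2=I  mem[L6]=20
2. P1: load  L2  bus=[BusRd]  L2: P0=I P1=S P2=I  mem[L2]=10
3. P2: store L1 := 35  bus=[BusRdX]  L1: P0=I P1=I P2=M  mem[L1]=0
4. P1: store L1 := 41  bus=[BusRdX,Flush]  L1: P0=I P1=M P2=I  mem[L1]=35
5. P2: store L1 := 94  bus=[BusRdX,Flush]  L1: P0=I P1=I P2=M  mem[L1]=41
6. P1: load  L4  bus=[BusRd]  L4: P0=I P1=S P2=I  mem[L4]=90
7. P1: store L1 := 18  bus=[BusRdX,Flush]  L1: P0=I P1=M P2=I  mem[L1]=94
8. P1: store L1 := 56  bus=[-]  L1: P0=I P1=M P2=I  mem[L1]=94
9. P2: load  L1  bus=[BusRd,Flush]  L1: P0=I P1=S P2=S  mem[L1]=56
10. P0: store L1 := 22  bus=[BusRdX]  L1: P0=M P1=I P2=I  mem[L1]=56
11. P2: store L1 := 8  bus=[BusRdX,Flush]  L1: P0=I P1=I P2=M  mem[L1]=22
12. P2: load  L1  bus=[-]  L1: P0=I P1=I P2=M  mem[L1]=22
13. P1: load  L7  bus=[BusRd]  L7: P0=I P1=S P2=I  mem[L7]=70
14. P0: store L1 := 9  bus=[BusRdX,Flush]  L1: P0=M P1=I P2=I  mem[L1]=8
15. P1: load  L1  bus=[BusRd,Flush]  L1: P0=S P1=S P2=I  mem[L1]=9
16. P2: load  L1  bus=[BusRd]  L1: P0=S P1=S P2=S  mem[L1]=9
17. P1: load  L1  bus=[-]  L1: P0=S P1=S P2=S  mem[L1]=9
18. P1: store L1 := 67  bus=[BusRdX]  L1: P0=I P1=M P2=I  mem[L1]=9
19. P1: store L1 := 99  bus=[-]  L1: P0=I P1=M P2=I  mem[L1]=9
20. P0: load  L7  bus=[BusRd]  L7: P0=S P1=S P2=I  mem[L7]=70
21. P0: store L1 := 44  bus=[BusRdX,Flush]  L1: P0=M P1=I P2=I  mem[L1]=99
22. P2: load  L5  bus=[BusRd]  L5: P0=I P1=I P2=S  mem[L5]=0
23. P2: load  L1  bus=[BusRd,Flush]  L1: P0=S P1=I P2=S  mem[L1]=44
24. P2: store L1 := 13  bus=[BusRdX]  L1: P0=I P1=I P2=M  mem[L1]=44
25. P2: load  L3  bus=[BusRd]  L3: P0=I P1=I P2=S  mem[L3]=90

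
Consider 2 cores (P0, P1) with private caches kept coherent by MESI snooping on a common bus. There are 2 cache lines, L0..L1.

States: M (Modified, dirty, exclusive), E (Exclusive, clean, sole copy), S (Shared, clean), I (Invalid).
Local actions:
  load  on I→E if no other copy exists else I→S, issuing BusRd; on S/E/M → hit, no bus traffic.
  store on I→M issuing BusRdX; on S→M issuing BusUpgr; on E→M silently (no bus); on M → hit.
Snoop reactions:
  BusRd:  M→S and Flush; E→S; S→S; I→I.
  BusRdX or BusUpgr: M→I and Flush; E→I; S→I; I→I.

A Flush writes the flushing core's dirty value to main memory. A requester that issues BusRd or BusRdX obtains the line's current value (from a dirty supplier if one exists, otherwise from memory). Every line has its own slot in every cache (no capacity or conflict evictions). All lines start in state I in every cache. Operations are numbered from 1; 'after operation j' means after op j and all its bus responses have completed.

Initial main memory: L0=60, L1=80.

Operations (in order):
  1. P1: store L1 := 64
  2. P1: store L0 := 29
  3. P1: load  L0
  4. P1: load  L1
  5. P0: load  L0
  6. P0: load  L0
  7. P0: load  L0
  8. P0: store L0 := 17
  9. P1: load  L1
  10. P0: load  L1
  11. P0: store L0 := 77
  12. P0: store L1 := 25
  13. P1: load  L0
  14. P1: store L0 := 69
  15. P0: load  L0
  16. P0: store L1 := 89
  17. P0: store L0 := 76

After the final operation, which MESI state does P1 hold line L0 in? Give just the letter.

1. P1: store L1 := 64  bus=[BusRdX]  L1: P0=I P1=M  mem[L1]=80
2. P1: store L0 := 29  bus=[BusRdX]  L0: P0=I P1=M  mem[L0]=60
3. P1: load  L0  bus=[-]  L0: P0=I P1=M  mem[L0]=60
4. P1: load  L1  bus=[-]  L1: P0=I P1=M  mem[L1]=80
5. P0: load  L0  bus=[BusRd,Flush]  L0: P0=S P1=S  mem[L0]=29
6. P0: load  L0  bus=[-]  L0: P0=S P1=S  mem[L0]=29
7. P0: load  L0  bus=[-]  L0: P0=S P1=S  mem[L0]=29
8. P0: store L0 := 17  bus=[BusUpgr]  L0: P0=M P1=I  mem[L0]=29
9. P1: load  L1  bus=[-]  L1: P0=I P1=M  mem[L1]=80
10. P0: load  L1  bus=[BusRd,Flush]  L1: P0=S P1=S  mem[L1]=64
11. P0: store L0 := 77  bus=[-]  L0: P0=M P1=I  mem[L0]=29
12. P0: store L1 := 25  bus=[BusUpgr]  L1: P0=M P1=I  mem[L1]=64
13. P1: load  L0  bus=[BusRd,Flush]  L0: P0=S P1=S  mem[L0]=77
14. P1: store L0 := 69  bus=[BusUpgr]  L0: P0=I P1=M  mem[L0]=77
15. P0: load  L0  bus=[BusRd,Flush]  L0: P0=S P1=S  mem[L0]=69
16. P0: store L1 := 89  bus=[-]  L1: P0=M P1=I  mem[L1]=64
17. P0: store L0 := 76  bus=[BusUpgr]  L0: P0=M P1=I  mem[L0]=69

state = I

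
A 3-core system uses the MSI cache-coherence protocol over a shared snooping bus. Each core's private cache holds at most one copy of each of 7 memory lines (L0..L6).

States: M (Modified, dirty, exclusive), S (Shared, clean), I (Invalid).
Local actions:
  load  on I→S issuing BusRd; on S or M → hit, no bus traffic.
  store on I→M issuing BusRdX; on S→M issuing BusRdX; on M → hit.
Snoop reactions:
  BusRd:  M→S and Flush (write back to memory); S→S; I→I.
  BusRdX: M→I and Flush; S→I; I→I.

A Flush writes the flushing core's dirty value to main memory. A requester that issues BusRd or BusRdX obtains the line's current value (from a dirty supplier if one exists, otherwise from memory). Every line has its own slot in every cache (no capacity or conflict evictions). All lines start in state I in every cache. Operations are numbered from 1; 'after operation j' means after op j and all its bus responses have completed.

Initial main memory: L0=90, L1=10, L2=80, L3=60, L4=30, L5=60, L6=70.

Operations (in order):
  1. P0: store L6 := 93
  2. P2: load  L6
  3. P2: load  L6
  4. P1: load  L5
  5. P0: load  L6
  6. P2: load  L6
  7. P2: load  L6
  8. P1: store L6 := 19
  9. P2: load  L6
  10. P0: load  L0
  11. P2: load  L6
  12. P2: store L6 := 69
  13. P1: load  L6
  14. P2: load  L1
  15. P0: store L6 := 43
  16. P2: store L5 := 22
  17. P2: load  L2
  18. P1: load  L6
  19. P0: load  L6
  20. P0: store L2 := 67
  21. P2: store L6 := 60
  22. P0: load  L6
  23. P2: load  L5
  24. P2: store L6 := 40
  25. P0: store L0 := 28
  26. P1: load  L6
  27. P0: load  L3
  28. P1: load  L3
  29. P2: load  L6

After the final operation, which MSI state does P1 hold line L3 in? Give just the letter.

state = S

step 1: P0: store L6 := 93  ⟶  MII  (L6)  txn=BusRdX  M[L6]=70
step 2: P2: load  L6  ⟶  SIS  (L6)  txn=BusRd+Flush  M[L6]=93
step 3: P2: load  L6  ⟶  SIS  (L6)  txn=∅  M[L6]=93
step 4: P1: load  L5  ⟶  ISI  (L5)  txn=BusRd  M[L5]=60
step 5: P0: load  L6  ⟶  SIS  (L6)  txn=∅  M[L6]=93
step 6: P2: load  L6  ⟶  SIS  (L6)  txn=∅  M[L6]=93
step 7: P2: load  L6  ⟶  SIS  (L6)  txn=∅  M[L6]=93
step 8: P1: store L6 := 19  ⟶  IMI  (L6)  txn=BusRdX  M[L6]=93
step 9: P2: load  L6  ⟶  ISS  (L6)  txn=BusRd+Flush  M[L6]=19
step 10: P0: load  L0  ⟶  SII  (L0)  txn=BusRd  M[L0]=90
step 11: P2: load  L6  ⟶  ISS  (L6)  txn=∅  M[L6]=19
step 12: P2: store L6 := 69  ⟶  IIM  (L6)  txn=BusRdX  M[L6]=19
step 13: P1: load  L6  ⟶  ISS  (L6)  txn=BusRd+Flush  M[L6]=69
step 14: P2: load  L1  ⟶  IIS  (L1)  txn=BusRd  M[L1]=10
step 15: P0: store L6 := 43  ⟶  MII  (L6)  txn=BusRdX  M[L6]=69
step 16: P2: store L5 := 22  ⟶  IIM  (L5)  txn=BusRdX  M[L5]=60
step 17: P2: load  L2  ⟶  IIS  (L2)  txn=BusRd  M[L2]=80
step 18: P1: load  L6  ⟶  SSI  (L6)  txn=BusRd+Flush  M[L6]=43
step 19: P0: load  L6  ⟶  SSI  (L6)  txn=∅  M[L6]=43
step 20: P0: store L2 := 67  ⟶  MII  (L2)  txn=BusRdX  M[L2]=80
step 21: P2: store L6 := 60  ⟶  IIM  (L6)  txn=BusRdX  M[L6]=43
step 22: P0: load  L6  ⟶  SIS  (L6)  txn=BusRd+Flush  M[L6]=60
step 23: P2: load  L5  ⟶  IIM  (L5)  txn=∅  M[L5]=60
step 24: P2: store L6 := 40  ⟶  IIM  (L6)  txn=BusRdX  M[L6]=60
step 25: P0: store L0 := 28  ⟶  MII  (L0)  txn=BusRdX  M[L0]=90
step 26: P1: load  L6  ⟶  ISS  (L6)  txn=BusRd+Flush  M[L6]=40
step 27: P0: load  L3  ⟶  SII  (L3)  txn=BusRd  M[L3]=60
step 28: P1: load  L3  ⟶  SSI  (L3)  txn=BusRd  M[L3]=60
step 29: P2: load  L6  ⟶  ISS  (L6)  txn=∅  M[L6]=40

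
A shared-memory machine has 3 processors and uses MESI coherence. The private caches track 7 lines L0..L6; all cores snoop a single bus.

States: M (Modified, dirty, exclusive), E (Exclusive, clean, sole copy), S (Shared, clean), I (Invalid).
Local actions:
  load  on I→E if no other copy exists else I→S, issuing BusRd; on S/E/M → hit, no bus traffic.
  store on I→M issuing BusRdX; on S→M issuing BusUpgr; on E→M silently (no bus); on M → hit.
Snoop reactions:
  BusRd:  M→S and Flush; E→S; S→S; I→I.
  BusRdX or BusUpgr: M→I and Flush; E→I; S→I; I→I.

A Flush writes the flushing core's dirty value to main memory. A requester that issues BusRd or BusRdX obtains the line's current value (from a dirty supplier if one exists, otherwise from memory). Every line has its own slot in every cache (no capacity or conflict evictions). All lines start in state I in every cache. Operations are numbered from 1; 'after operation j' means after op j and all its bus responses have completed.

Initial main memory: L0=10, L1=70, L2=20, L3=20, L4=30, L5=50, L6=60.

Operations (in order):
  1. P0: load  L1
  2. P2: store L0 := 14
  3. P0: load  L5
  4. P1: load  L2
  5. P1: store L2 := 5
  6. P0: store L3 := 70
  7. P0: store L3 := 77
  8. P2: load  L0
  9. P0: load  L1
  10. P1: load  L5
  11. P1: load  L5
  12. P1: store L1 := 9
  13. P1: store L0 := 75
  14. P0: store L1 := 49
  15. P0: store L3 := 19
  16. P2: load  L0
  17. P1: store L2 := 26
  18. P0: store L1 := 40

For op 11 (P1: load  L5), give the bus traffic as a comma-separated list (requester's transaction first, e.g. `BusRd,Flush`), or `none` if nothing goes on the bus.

step 1: P0: load  L1  ⟶  EII  (L1)  txn=BusRd  M[L1]=70
step 2: P2: store L0 := 14  ⟶  IIM  (L0)  txn=BusRdX  M[L0]=10
step 3: P0: load  L5  ⟶  EII  (L5)  txn=BusRd  M[L5]=50
step 4: P1: load  L2  ⟶  IEI  (L2)  txn=BusRd  M[L2]=20
step 5: P1: store L2 := 5  ⟶  IMI  (L2)  txn=∅  M[L2]=20
step 6: P0: store L3 := 70  ⟶  MII  (L3)  txn=BusRdX  M[L3]=20
step 7: P0: store L3 := 77  ⟶  MII  (L3)  txn=∅  M[L3]=20
step 8: P2: load  L0  ⟶  IIM  (L0)  txn=∅  M[L0]=10
step 9: P0: load  L1  ⟶  EII  (L1)  txn=∅  M[L1]=70
step 10: P1: load  L5  ⟶  SSI  (L5)  txn=BusRd  M[L5]=50
step 11: P1: load  L5  ⟶  SSI  (L5)  txn=∅  M[L5]=50
step 12: P1: store L1 := 9  ⟶  IMI  (L1)  txn=BusRdX  M[L1]=70
step 13: P1: store L0 := 75  ⟶  IMI  (L0)  txn=BusRdX+Flush  M[L0]=14
step 14: P0: store L1 := 49  ⟶  MII  (L1)  txn=BusRdX+Flush  M[L1]=9
step 15: P0: store L3 := 19  ⟶  MII  (L3)  txn=∅  M[L3]=20
step 16: P2: load  L0  ⟶  ISS  (L0)  txn=BusRd+Flush  M[L0]=75
step 17: P1: store L2 := 26  ⟶  IMI  (L2)  txn=∅  M[L2]=20
step 18: P0: store L1 := 40  ⟶  MII  (L1)  txn=∅  M[L1]=9

bus = none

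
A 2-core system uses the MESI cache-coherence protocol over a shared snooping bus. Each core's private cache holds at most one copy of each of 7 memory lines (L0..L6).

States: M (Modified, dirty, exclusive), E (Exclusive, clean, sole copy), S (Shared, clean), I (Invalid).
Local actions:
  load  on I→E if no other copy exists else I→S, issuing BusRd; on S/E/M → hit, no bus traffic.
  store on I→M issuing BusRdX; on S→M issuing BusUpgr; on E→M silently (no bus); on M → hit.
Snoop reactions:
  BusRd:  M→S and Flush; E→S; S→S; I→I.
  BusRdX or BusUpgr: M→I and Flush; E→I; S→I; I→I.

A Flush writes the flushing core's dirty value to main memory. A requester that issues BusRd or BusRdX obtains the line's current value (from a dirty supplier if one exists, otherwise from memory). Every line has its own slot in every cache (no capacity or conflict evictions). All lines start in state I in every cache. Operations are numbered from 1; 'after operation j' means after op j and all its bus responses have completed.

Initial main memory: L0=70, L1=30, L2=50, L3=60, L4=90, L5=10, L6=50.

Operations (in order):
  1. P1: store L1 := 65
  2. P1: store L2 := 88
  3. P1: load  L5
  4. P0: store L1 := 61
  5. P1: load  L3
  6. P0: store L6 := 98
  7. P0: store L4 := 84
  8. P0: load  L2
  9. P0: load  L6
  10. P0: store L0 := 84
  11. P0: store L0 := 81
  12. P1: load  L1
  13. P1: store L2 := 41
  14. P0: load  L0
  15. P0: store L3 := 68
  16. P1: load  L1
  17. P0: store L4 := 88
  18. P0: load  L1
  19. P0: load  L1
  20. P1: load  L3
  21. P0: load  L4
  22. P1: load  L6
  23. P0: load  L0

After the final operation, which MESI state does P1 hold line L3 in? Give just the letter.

[1] P1: store L1 := 65 | P0:I, P1:M(65) | bus: BusRdX
[2] P1: store L2 := 88 | P0:I, P1:M(88) | bus: BusRdX
[3] P1: load  L5 | P0:I, P1:E(10) | bus: BusRd
[4] P0: store L1 := 61 | P0:M(61), P1:I | bus: BusRdX,Flush
[5] P1: load  L3 | P0:I, P1:E(60) | bus: BusRd
[6] P0: store L6 := 98 | P0:M(98), P1:I | bus: BusRdX
[7] P0: store L4 := 84 | P0:M(84), P1:I | bus: BusRdX
[8] P0: load  L2 | P0:S(88), P1:S(88) | bus: BusRd,Flush
[9] P0: load  L6 | P0:M(98), P1:I | bus: none
[10] P0: store L0 := 84 | P0:M(84), P1:I | bus: BusRdX
[11] P0: store L0 := 81 | P0:M(81), P1:I | bus: none
[12] P1: load  L1 | P0:S(61), P1:S(61) | bus: BusRd,Flush
[13] P1: store L2 := 41 | P0:I, P1:M(41) | bus: BusUpgr
[14] P0: load  L0 | P0:M(81), P1:I | bus: none
[15] P0: store L3 := 68 | P0:M(68), P1:I | bus: BusRdX
[16] P1: load  L1 | P0:S(61), P1:S(61) | bus: none
[17] P0: store L4 := 88 | P0:M(88), P1:I | bus: none
[18] P0: load  L1 | P0:S(61), P1:S(61) | bus: none
[19] P0: load  L1 | P0:S(61), P1:S(61) | bus: none
[20] P1: load  L3 | P0:S(68), P1:S(68) | bus: BusRd,Flush
[21] P0: load  L4 | P0:M(88), P1:I | bus: none
[22] P1: load  L6 | P0:S(98), P1:S(98) | bus: BusRd,Flush
[23] P0: load  L0 | P0:M(81), P1:I | bus: none

state = S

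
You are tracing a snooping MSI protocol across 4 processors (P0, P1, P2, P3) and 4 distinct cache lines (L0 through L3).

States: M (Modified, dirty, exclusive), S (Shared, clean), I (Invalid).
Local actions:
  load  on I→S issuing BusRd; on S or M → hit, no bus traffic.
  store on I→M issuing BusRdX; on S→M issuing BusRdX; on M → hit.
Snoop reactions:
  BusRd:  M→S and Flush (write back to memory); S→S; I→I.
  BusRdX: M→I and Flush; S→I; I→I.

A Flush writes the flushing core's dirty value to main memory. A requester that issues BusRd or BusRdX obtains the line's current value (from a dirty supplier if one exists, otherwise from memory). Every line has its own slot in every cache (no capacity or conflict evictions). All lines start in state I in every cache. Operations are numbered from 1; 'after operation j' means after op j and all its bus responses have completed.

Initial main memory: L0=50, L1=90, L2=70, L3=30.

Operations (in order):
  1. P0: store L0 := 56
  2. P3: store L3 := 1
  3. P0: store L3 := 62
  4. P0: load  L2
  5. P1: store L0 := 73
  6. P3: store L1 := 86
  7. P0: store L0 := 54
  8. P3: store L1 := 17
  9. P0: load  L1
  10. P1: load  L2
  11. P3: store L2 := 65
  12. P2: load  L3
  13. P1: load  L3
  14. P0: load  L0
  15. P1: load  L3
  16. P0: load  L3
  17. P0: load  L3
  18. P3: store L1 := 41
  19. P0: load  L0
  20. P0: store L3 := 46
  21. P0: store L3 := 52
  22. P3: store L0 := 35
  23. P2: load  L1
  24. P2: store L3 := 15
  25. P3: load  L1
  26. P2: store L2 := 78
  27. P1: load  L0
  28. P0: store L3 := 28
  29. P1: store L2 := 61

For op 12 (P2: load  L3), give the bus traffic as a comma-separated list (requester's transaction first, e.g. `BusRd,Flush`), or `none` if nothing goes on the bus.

bus = BusRd,Flush

step 1: P0: store L0 := 56  ⟶  MIII  (L0)  txn=BusRdX  M[L0]=50
step 2: P3: store L3 := 1  ⟶  IIIM  (L3)  txn=BusRdX  M[L3]=30
step 3: P0: store L3 := 62  ⟶  MIII  (L3)  txn=BusRdX+Flush  M[L3]=1
step 4: P0: load  L2  ⟶  SIII  (L2)  txn=BusRd  M[L2]=70
step 5: P1: store L0 := 73  ⟶  IMII  (L0)  txn=BusRdX+Flush  M[L0]=56
step 6: P3: store L1 := 86  ⟶  IIIM  (L1)  txn=BusRdX  M[L1]=90
step 7: P0: store L0 := 54  ⟶  MIII  (L0)  txn=BusRdX+Flush  M[L0]=73
step 8: P3: store L1 := 17  ⟶  IIIM  (L1)  txn=∅  M[L1]=90
step 9: P0: load  L1  ⟶  SIIS  (L1)  txn=BusRd+Flush  M[L1]=17
step 10: P1: load  L2  ⟶  SSII  (L2)  txn=BusRd  M[L2]=70
step 11: P3: store L2 := 65  ⟶  IIIM  (L2)  txn=BusRdX  M[L2]=70
step 12: P2: load  L3  ⟶  SISI  (L3)  txn=BusRd+Flush  M[L3]=62
step 13: P1: load  L3  ⟶  SSSI  (L3)  txn=BusRd  M[L3]=62
step 14: P0: load  L0  ⟶  MIII  (L0)  txn=∅  M[L0]=73
step 15: P1: load  L3  ⟶  SSSI  (L3)  txn=∅  M[L3]=62
step 16: P0: load  L3  ⟶  SSSI  (L3)  txn=∅  M[L3]=62
step 17: P0: load  L3  ⟶  SSSI  (L3)  txn=∅  M[L3]=62
step 18: P3: store L1 := 41  ⟶  IIIM  (L1)  txn=BusRdX  M[L1]=17
step 19: P0: load  L0  ⟶  MIII  (L0)  txn=∅  M[L0]=73
step 20: P0: store L3 := 46  ⟶  MIII  (L3)  txn=BusRdX  M[L3]=62
step 21: P0: store L3 := 52  ⟶  MIII  (L3)  txn=∅  M[L3]=62
step 22: P3: store L0 := 35  ⟶  IIIM  (L0)  txn=BusRdX+Flush  M[L0]=54
step 23: P2: load  L1  ⟶  IISS  (L1)  txn=BusRd+Flush  M[L1]=41
step 24: P2: store L3 := 15  ⟶  IIMI  (L3)  txn=BusRdX+Flush  M[L3]=52
step 25: P3: load  L1  ⟶  IISS  (L1)  txn=∅  M[L1]=41
step 26: P2: store L2 := 78  ⟶  IIMI  (L2)  txn=BusRdX+Flush  M[L2]=65
step 27: P1: load  L0  ⟶  ISIS  (L0)  txn=BusRd+Flush  M[L0]=35
step 28: P0: store L3 := 28  ⟶  MIII  (L3)  txn=BusRdX+Flush  M[L3]=15
step 29: P1: store L2 := 61  ⟶  IMII  (L2)  txn=BusRdX+Flush  M[L2]=78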